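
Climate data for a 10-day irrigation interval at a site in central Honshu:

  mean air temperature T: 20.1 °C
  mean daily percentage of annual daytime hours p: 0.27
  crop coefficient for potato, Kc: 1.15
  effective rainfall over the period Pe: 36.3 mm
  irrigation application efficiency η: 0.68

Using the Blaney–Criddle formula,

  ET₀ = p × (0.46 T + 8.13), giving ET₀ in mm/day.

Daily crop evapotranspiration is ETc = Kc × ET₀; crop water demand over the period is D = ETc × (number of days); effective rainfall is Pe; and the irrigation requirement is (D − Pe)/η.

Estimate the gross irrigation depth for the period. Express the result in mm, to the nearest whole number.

26 mm

ET₀ = 0.27 × (0.46 × 20.1 + 8.13) = 0.27 × 17.376 = 4.6915 mm/d
ETc = Kc × ET₀ = 1.15 × 4.6915 = 5.3952 mm/d
Crop demand D = ETc × 10 d = 5.3952 × 10 = 53.952 mm
D − Pe = 53.952 − 36.3 = 17.652 mm
Gross irrigation = 17.652 / 0.68 = 25.959 mm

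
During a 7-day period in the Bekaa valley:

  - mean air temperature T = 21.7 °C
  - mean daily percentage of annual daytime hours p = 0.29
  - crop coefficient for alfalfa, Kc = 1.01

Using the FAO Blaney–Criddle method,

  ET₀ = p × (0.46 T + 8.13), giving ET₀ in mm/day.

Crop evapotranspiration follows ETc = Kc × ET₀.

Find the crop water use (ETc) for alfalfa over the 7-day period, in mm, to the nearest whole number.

37 mm

ET₀ = 0.29 × (0.46 × 21.7 + 8.13) = 0.29 × 18.112 = 5.2525 mm/d
ETc = Kc × ET₀ = 1.01 × 5.2525 = 5.3050 mm/d
Over 7 days: 5.3050 × 7 = 37.135 mm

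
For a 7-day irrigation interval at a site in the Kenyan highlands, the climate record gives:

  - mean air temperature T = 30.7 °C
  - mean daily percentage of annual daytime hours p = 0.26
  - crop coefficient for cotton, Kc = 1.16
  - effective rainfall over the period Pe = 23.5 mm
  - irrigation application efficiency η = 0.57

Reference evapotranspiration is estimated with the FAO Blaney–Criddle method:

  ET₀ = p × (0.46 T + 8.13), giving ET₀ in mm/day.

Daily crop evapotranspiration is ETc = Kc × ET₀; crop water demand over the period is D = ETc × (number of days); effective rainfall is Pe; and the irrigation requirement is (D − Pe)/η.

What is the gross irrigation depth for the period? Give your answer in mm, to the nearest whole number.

41 mm

ET₀ = 0.26 × (0.46 × 30.7 + 8.13) = 0.26 × 22.252 = 5.7855 mm/d
ETc = Kc × ET₀ = 1.16 × 5.7855 = 6.7112 mm/d
Crop demand D = ETc × 7 d = 6.7112 × 7 = 46.978 mm
D − Pe = 46.978 − 23.5 = 23.478 mm
Gross irrigation = 23.478 / 0.57 = 41.189 mm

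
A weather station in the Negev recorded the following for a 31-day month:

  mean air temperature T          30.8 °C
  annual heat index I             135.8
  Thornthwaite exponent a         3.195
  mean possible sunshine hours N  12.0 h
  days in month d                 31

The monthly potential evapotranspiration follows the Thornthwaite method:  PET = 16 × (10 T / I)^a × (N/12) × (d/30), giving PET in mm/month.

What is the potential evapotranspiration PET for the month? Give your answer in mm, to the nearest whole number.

10T/I = 10 × 30.8 / 135.8 = 2.2680
(10T/I)^a = 2.2680^3.195 = 13.6861
Uncorrected PET = 16 × 13.6861 = 218.978 mm
Correction = (N/12)(d/30) = (12.0/12)(31/30) = 1.0333
PET = 218.978 × 1.0333 = 226.270 mm/month

226 mm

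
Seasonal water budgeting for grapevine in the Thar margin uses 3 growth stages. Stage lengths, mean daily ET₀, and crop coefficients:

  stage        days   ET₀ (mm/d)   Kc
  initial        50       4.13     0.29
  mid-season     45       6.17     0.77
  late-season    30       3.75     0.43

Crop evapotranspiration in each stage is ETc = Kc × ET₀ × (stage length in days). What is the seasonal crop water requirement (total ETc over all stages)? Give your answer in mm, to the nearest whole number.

initial: 0.29 × 4.13 × 50 = 59.89 mm
mid-season: 0.77 × 6.17 × 45 = 213.79 mm
late-season: 0.43 × 3.75 × 30 = 48.38 mm
Seasonal total = 322.06 mm

322 mm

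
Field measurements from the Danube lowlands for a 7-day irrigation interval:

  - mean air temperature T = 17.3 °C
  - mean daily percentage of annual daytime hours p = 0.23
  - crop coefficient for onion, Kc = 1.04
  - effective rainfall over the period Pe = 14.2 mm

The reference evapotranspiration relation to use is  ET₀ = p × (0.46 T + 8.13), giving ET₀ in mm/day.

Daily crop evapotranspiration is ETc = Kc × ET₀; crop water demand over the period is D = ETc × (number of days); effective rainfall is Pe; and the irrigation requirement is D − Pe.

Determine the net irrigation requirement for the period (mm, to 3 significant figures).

12.7 mm

ET₀ = 0.23 × (0.46 × 17.3 + 8.13) = 0.23 × 16.088 = 3.7002 mm/d
ETc = Kc × ET₀ = 1.04 × 3.7002 = 3.8482 mm/d
Crop demand D = ETc × 7 d = 3.8482 × 7 = 26.937 mm
D − Pe = 26.937 − 14.2 = 12.737 mm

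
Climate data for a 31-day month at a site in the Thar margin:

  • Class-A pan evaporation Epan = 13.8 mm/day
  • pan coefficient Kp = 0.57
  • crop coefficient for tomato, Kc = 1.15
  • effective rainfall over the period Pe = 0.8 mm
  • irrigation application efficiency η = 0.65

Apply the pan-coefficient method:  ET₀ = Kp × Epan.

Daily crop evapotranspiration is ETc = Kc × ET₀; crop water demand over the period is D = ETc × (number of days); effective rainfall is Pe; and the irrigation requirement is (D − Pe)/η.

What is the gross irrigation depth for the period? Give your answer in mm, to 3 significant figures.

ET₀ = 0.57 × 13.8 = 7.8660 mm/d
ETc = Kc × ET₀ = 1.15 × 7.8660 = 9.0459 mm/d
Crop demand D = ETc × 31 d = 9.0459 × 31 = 280.423 mm
D − Pe = 280.423 − 0.8 = 279.623 mm
Gross irrigation = 279.623 / 0.65 = 430.189 mm

430 mm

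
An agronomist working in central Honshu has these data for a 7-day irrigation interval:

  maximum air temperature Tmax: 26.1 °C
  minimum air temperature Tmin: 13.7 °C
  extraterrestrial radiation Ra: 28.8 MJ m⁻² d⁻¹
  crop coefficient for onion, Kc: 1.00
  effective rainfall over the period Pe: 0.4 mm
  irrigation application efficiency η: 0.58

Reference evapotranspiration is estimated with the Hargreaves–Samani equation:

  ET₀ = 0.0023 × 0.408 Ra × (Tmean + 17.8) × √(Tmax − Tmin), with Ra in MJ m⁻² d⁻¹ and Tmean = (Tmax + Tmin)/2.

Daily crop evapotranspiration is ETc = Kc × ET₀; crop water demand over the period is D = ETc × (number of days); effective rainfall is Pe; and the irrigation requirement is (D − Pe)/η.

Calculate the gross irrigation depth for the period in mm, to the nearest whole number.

43 mm

Tmean = (26.1 + 13.7)/2 = 19.90 °C
0.408 Ra = 0.408 × 28.8 = 11.7504 mm/d equivalent
ET₀ = 0.0023 × 11.7504 × (19.90 + 17.8) × √12.4 = 0.0023 × 11.7504 × 37.70 × 3.5214 = 3.5879 mm/d
ETc = Kc × ET₀ = 1.00 × 3.5879 = 3.5879 mm/d
Crop demand D = ETc × 7 d = 3.5879 × 7 = 25.115 mm
D − Pe = 25.115 − 0.4 = 24.715 mm
Gross irrigation = 24.715 / 0.58 = 42.612 mm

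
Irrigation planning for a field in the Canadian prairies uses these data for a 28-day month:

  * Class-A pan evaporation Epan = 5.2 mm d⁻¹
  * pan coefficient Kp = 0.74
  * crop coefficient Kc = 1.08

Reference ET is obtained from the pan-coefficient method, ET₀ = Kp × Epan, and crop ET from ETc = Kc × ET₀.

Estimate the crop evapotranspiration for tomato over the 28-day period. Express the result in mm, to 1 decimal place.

116.4 mm

ET₀ = 0.74 × 5.2 = 3.8480 mm/d
ETc = Kc × ET₀ = 1.08 × 3.8480 = 4.1558 mm/d
Over 28 days: 4.1558 × 28 = 116.362 mm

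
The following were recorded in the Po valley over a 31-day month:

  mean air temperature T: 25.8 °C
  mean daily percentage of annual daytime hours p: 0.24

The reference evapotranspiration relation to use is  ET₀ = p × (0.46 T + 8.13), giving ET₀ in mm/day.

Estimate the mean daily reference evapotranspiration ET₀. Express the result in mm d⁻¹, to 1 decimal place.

ET₀ = 0.24 × (0.46 × 25.8 + 8.13) = 0.24 × 19.998 = 4.7995 mm/d

4.8 mm d⁻¹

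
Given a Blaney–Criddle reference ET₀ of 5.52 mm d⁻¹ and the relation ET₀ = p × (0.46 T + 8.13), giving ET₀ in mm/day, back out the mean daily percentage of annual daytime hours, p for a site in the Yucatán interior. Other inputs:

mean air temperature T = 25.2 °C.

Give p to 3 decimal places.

0.280

p = ET₀ / (0.46 T + 8.13) = 5.52 / (0.46 × 25.2 + 8.13) = 5.52 / 19.722 = 0.2799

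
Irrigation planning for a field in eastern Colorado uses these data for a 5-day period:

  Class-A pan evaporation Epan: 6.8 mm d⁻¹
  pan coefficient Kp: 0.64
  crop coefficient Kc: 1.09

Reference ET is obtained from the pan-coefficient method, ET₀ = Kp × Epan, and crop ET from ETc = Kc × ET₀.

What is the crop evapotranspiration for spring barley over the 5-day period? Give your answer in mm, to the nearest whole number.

ET₀ = 0.64 × 6.8 = 4.3520 mm/d
ETc = Kc × ET₀ = 1.09 × 4.3520 = 4.7437 mm/d
Over 5 days: 4.7437 × 5 = 23.719 mm

24 mm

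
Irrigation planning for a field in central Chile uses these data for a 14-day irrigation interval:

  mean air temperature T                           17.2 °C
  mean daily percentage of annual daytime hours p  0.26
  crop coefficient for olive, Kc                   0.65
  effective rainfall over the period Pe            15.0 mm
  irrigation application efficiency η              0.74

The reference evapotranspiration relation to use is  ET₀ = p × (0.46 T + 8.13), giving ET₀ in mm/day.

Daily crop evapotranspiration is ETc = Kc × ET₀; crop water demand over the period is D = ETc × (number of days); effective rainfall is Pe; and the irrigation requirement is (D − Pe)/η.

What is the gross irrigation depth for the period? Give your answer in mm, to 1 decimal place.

ET₀ = 0.26 × (0.46 × 17.2 + 8.13) = 0.26 × 16.042 = 4.1709 mm/d
ETc = Kc × ET₀ = 0.65 × 4.1709 = 2.7111 mm/d
Crop demand D = ETc × 14 d = 2.7111 × 14 = 37.955 mm
D − Pe = 37.955 − 15.0 = 22.955 mm
Gross irrigation = 22.955 / 0.74 = 31.020 mm

31.0 mm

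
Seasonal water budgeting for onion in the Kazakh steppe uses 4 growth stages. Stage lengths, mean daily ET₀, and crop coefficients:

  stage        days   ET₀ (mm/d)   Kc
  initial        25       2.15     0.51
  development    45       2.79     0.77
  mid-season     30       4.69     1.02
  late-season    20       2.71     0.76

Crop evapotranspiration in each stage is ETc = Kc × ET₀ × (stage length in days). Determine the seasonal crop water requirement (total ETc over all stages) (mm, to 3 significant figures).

309 mm

initial: 0.51 × 2.15 × 25 = 27.41 mm
development: 0.77 × 2.79 × 45 = 96.67 mm
mid-season: 1.02 × 4.69 × 30 = 143.51 mm
late-season: 0.76 × 2.71 × 20 = 41.19 mm
Seasonal total = 308.78 mm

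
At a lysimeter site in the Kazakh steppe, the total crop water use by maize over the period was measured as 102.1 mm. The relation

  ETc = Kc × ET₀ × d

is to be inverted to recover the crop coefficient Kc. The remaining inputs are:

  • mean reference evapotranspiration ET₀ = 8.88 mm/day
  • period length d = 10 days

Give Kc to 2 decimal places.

1.15

ETc = Kc × ET₀ × d  ⇒  Kc = ETc / (ET₀ × d)
Kc = 102.1 / (8.88 × 10) = 102.1 / 88.80 = 1.1498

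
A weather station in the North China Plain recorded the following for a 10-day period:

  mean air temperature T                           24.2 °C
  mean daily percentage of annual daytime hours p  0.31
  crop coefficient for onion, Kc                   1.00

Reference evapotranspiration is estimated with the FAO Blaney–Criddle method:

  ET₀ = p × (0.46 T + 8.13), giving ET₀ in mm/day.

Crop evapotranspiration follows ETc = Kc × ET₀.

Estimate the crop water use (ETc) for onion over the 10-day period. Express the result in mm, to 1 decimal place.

ET₀ = 0.31 × (0.46 × 24.2 + 8.13) = 0.31 × 19.262 = 5.9712 mm/d
ETc = Kc × ET₀ = 1.00 × 5.9712 = 5.9712 mm/d
Over 10 days: 5.9712 × 10 = 59.712 mm

59.7 mm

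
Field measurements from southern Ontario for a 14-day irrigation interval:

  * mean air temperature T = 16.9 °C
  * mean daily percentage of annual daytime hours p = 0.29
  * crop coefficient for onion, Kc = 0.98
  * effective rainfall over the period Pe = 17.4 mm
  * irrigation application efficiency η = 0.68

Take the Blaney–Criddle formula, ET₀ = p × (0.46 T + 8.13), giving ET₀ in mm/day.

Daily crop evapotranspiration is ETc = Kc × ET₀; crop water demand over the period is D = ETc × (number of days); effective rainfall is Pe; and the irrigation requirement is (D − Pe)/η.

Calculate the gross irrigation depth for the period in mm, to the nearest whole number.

ET₀ = 0.29 × (0.46 × 16.9 + 8.13) = 0.29 × 15.904 = 4.6122 mm/d
ETc = Kc × ET₀ = 0.98 × 4.6122 = 4.5200 mm/d
Crop demand D = ETc × 14 d = 4.5200 × 14 = 63.280 mm
D − Pe = 63.280 − 17.4 = 45.880 mm
Gross irrigation = 45.880 / 0.68 = 67.471 mm

67 mm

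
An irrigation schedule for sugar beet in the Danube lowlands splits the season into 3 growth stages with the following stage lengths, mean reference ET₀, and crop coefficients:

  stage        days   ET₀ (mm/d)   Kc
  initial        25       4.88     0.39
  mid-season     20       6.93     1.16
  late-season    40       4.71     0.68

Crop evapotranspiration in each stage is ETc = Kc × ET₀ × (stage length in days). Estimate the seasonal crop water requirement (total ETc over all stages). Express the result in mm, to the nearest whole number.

336 mm

initial: 0.39 × 4.88 × 25 = 47.58 mm
mid-season: 1.16 × 6.93 × 20 = 160.78 mm
late-season: 0.68 × 4.71 × 40 = 128.11 mm
Seasonal total = 336.47 mm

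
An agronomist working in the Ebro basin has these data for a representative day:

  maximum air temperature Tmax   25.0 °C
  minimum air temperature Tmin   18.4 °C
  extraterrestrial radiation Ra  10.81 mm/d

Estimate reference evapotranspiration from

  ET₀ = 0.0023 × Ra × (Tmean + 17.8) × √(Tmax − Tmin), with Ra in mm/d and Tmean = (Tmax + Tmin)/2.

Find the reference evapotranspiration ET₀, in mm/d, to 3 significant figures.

2.52 mm/d

Tmean = (25.0 + 18.4)/2 = 21.70 °C
ET₀ = 0.0023 × 10.81 × (21.70 + 17.8) × √6.6 = 0.0023 × 10.81 × 39.50 × 2.5690 = 2.5230 mm/d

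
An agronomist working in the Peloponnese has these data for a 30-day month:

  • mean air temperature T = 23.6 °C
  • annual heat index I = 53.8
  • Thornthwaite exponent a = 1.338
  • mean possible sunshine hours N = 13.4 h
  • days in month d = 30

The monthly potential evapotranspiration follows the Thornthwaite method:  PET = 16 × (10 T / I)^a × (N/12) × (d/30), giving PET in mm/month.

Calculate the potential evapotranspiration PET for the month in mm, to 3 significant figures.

10T/I = 10 × 23.6 / 53.8 = 4.3866
(10T/I)^a = 4.3866^1.338 = 7.2305
Uncorrected PET = 16 × 7.2305 = 115.688 mm
Correction = (N/12)(d/30) = (13.4/12)(30/30) = 1.1167
PET = 115.688 × 1.1167 = 129.189 mm/month

129 mm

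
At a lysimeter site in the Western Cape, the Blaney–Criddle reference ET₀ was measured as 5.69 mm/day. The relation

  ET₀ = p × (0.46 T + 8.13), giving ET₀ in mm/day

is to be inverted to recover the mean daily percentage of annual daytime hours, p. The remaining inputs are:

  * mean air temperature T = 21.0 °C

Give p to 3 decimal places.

p = ET₀ / (0.46 T + 8.13) = 5.69 / (0.46 × 21.0 + 8.13) = 5.69 / 17.790 = 0.3198

0.320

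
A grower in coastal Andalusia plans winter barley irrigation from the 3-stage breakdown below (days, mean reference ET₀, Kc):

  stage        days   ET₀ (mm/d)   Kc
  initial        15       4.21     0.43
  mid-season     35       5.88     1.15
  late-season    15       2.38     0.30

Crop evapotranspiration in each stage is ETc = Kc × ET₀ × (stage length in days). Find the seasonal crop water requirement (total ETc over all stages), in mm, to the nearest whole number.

275 mm

initial: 0.43 × 4.21 × 15 = 27.15 mm
mid-season: 1.15 × 5.88 × 35 = 236.67 mm
late-season: 0.30 × 2.38 × 15 = 10.71 mm
Seasonal total = 274.53 mm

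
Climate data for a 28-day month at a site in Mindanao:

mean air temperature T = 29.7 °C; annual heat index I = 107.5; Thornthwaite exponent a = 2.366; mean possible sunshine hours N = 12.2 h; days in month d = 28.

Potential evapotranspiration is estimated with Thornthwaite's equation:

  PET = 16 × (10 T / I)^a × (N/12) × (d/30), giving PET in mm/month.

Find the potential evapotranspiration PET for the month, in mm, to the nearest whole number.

168 mm

10T/I = 10 × 29.7 / 107.5 = 2.7628
(10T/I)^a = 2.7628^2.366 = 11.0722
Uncorrected PET = 16 × 11.0722 = 177.155 mm
Correction = (N/12)(d/30) = (12.2/12)(28/30) = 0.9489
PET = 177.155 × 0.9489 = 168.102 mm/month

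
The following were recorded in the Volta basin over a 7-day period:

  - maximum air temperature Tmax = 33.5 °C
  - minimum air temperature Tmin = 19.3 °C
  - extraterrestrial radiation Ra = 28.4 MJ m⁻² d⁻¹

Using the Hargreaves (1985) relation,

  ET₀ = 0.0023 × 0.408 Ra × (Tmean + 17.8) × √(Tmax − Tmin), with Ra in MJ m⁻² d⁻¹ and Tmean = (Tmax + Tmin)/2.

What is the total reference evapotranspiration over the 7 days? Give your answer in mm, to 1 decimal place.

31.1 mm

Tmean = (33.5 + 19.3)/2 = 26.40 °C
0.408 Ra = 0.408 × 28.4 = 11.5872 mm/d equivalent
ET₀ = 0.0023 × 11.5872 × (26.40 + 17.8) × √14.2 = 0.0023 × 11.5872 × 44.20 × 3.7683 = 4.4389 mm/d
Over 7 days: 4.4389 × 7 = 31.072 mm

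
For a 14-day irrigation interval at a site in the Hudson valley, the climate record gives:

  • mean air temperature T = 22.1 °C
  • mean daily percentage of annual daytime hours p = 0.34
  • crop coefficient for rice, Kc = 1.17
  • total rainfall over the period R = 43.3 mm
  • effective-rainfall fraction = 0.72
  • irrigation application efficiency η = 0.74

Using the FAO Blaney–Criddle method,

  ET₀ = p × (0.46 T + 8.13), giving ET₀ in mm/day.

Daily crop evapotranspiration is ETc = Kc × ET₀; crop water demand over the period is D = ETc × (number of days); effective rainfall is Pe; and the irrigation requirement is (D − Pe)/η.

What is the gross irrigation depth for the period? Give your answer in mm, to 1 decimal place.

ET₀ = 0.34 × (0.46 × 22.1 + 8.13) = 0.34 × 18.296 = 6.2206 mm/d
ETc = Kc × ET₀ = 1.17 × 6.2206 = 7.2781 mm/d
Crop demand D = ETc × 14 d = 7.2781 × 14 = 101.893 mm
Pe = 0.72 × 43.3 = 31.176 mm
D − Pe = 101.893 − 31.176 = 70.717 mm
Gross irrigation = 70.717 / 0.74 = 95.564 mm

95.6 mm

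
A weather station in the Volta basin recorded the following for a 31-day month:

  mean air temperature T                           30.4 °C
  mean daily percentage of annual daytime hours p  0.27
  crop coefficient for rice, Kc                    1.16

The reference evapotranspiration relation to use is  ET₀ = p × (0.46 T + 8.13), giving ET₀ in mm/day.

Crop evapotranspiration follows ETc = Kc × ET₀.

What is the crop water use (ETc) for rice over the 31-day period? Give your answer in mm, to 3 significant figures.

ET₀ = 0.27 × (0.46 × 30.4 + 8.13) = 0.27 × 22.114 = 5.9708 mm/d
ETc = Kc × ET₀ = 1.16 × 5.9708 = 6.9261 mm/d
Over 31 days: 6.9261 × 31 = 214.709 mm

215 mm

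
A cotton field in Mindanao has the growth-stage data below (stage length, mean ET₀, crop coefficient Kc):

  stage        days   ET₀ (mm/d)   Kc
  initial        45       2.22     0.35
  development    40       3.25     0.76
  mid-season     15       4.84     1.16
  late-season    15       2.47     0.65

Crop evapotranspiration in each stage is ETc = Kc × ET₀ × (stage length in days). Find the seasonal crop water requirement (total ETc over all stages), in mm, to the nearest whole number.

initial: 0.35 × 2.22 × 45 = 34.97 mm
development: 0.76 × 3.25 × 40 = 98.80 mm
mid-season: 1.16 × 4.84 × 15 = 84.22 mm
late-season: 0.65 × 2.47 × 15 = 24.08 mm
Seasonal total = 242.07 mm

242 mm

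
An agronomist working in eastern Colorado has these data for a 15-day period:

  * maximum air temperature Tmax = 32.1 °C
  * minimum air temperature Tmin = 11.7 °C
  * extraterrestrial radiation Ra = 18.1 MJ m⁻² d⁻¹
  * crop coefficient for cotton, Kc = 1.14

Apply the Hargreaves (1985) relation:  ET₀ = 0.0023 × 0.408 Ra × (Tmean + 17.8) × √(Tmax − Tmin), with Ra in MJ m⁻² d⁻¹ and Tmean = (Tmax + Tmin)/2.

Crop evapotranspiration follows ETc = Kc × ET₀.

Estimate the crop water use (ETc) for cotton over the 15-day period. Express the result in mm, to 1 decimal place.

52.1 mm

Tmean = (32.1 + 11.7)/2 = 21.90 °C
0.408 Ra = 0.408 × 18.1 = 7.3848 mm/d equivalent
ET₀ = 0.0023 × 7.3848 × (21.90 + 17.8) × √20.4 = 0.0023 × 7.3848 × 39.70 × 4.5166 = 3.0456 mm/d
ETc = Kc × ET₀ = 1.14 × 3.0456 = 3.4720 mm/d
Over 15 days: 3.4720 × 15 = 52.080 mm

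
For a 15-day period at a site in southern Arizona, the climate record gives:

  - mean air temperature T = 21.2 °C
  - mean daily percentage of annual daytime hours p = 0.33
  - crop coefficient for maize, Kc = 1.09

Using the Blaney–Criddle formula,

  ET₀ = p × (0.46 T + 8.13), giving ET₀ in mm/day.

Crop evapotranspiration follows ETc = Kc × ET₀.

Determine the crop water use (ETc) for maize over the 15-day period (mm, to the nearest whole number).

96 mm

ET₀ = 0.33 × (0.46 × 21.2 + 8.13) = 0.33 × 17.882 = 5.9011 mm/d
ETc = Kc × ET₀ = 1.09 × 5.9011 = 6.4322 mm/d
Over 15 days: 6.4322 × 15 = 96.483 mm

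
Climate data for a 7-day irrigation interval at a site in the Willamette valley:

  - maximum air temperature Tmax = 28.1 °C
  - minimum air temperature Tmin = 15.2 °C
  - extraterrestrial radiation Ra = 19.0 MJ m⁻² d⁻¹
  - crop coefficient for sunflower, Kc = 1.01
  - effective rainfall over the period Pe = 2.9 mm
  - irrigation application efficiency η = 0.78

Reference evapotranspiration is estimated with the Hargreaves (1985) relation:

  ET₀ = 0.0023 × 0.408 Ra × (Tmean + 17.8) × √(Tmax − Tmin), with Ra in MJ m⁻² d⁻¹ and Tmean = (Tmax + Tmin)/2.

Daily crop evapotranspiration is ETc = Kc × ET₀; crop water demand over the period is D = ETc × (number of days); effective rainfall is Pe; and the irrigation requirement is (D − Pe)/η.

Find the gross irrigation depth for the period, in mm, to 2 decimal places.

19.18 mm

Tmean = (28.1 + 15.2)/2 = 21.65 °C
0.408 Ra = 0.408 × 19.0 = 7.7520 mm/d equivalent
ET₀ = 0.0023 × 7.7520 × (21.65 + 17.8) × √12.9 = 0.0023 × 7.7520 × 39.45 × 3.5917 = 2.5263 mm/d
ETc = Kc × ET₀ = 1.01 × 2.5263 = 2.5516 mm/d
Crop demand D = ETc × 7 d = 2.5516 × 7 = 17.861 mm
D − Pe = 17.861 − 2.9 = 14.961 mm
Gross irrigation = 14.961 / 0.78 = 19.181 mm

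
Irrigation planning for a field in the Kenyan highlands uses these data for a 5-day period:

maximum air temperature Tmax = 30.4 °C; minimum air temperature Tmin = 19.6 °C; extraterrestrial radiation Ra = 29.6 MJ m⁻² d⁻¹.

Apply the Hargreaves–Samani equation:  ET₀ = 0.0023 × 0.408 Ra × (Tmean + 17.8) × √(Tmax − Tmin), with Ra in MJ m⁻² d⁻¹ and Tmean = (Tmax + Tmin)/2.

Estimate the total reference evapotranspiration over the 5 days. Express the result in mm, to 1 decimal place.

Tmean = (30.4 + 19.6)/2 = 25.00 °C
0.408 Ra = 0.408 × 29.6 = 12.0768 mm/d equivalent
ET₀ = 0.0023 × 12.0768 × (25.00 + 17.8) × √10.8 = 0.0023 × 12.0768 × 42.80 × 3.2863 = 3.9069 mm/d
Over 5 days: 3.9069 × 5 = 19.535 mm

19.5 mm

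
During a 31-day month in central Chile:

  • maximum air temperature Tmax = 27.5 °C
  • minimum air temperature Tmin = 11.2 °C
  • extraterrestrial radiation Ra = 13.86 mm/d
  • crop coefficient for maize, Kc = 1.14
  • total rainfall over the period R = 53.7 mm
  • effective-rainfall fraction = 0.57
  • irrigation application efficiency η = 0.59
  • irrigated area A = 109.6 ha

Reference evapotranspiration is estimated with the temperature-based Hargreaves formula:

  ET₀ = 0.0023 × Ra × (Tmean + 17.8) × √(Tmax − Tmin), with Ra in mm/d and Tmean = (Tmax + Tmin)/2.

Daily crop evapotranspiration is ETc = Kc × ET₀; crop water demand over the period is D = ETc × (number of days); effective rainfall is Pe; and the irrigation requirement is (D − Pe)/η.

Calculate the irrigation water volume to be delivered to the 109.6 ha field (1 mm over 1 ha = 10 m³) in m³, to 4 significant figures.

257000 m³

Tmean = (27.5 + 11.2)/2 = 19.35 °C
ET₀ = 0.0023 × 13.86 × (19.35 + 17.8) × √16.3 = 0.0023 × 13.86 × 37.15 × 4.0373 = 4.7812 mm/d
ETc = Kc × ET₀ = 1.14 × 4.7812 = 5.4506 mm/d
Crop demand D = ETc × 31 d = 5.4506 × 31 = 168.969 mm
Pe = 0.57 × 53.7 = 30.609 mm
D − Pe = 168.969 − 30.609 = 138.360 mm
Gross irrigation = 138.360 / 0.59 = 234.508 mm
Volume = 234.508 mm × 109.6 ha × 10 = 257020.8 m³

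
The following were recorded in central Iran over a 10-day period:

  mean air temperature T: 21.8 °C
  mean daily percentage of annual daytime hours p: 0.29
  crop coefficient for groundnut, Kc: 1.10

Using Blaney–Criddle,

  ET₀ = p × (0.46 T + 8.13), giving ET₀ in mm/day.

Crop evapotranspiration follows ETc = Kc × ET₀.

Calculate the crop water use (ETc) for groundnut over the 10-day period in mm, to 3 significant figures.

ET₀ = 0.29 × (0.46 × 21.8 + 8.13) = 0.29 × 18.158 = 5.2658 mm/d
ETc = Kc × ET₀ = 1.10 × 5.2658 = 5.7924 mm/d
Over 10 days: 5.7924 × 10 = 57.924 mm

57.9 mm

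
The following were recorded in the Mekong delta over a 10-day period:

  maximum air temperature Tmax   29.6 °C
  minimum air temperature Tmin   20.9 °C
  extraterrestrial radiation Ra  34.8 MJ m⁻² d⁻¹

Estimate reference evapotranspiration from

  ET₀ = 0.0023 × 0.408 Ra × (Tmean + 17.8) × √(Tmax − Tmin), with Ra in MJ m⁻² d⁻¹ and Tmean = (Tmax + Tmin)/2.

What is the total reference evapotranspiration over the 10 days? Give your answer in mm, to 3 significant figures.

41.5 mm

Tmean = (29.6 + 20.9)/2 = 25.25 °C
0.408 Ra = 0.408 × 34.8 = 14.1984 mm/d equivalent
ET₀ = 0.0023 × 14.1984 × (25.25 + 17.8) × √8.7 = 0.0023 × 14.1984 × 43.05 × 2.9496 = 4.1467 mm/d
Over 10 days: 4.1467 × 10 = 41.467 mm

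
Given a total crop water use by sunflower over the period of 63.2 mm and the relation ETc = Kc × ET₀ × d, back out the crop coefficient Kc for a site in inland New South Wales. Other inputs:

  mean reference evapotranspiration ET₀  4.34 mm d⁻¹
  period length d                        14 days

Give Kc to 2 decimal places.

1.04

ETc = Kc × ET₀ × d  ⇒  Kc = ETc / (ET₀ × d)
Kc = 63.2 / (4.34 × 14) = 63.2 / 60.76 = 1.0402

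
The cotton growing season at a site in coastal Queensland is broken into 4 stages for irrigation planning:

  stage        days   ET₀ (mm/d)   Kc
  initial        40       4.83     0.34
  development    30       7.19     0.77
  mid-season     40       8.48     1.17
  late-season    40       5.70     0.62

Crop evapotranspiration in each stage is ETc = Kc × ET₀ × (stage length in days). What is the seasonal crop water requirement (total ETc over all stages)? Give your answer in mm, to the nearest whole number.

initial: 0.34 × 4.83 × 40 = 65.69 mm
development: 0.77 × 7.19 × 30 = 166.09 mm
mid-season: 1.17 × 8.48 × 40 = 396.86 mm
late-season: 0.62 × 5.70 × 40 = 141.36 mm
Seasonal total = 770.00 mm

770 mm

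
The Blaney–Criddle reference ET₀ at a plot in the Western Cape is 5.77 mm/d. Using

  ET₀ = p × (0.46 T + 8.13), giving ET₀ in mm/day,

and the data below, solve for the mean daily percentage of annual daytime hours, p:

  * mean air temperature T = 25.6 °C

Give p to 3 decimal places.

p = ET₀ / (0.46 T + 8.13) = 5.77 / (0.46 × 25.6 + 8.13) = 5.77 / 19.906 = 0.2899

0.290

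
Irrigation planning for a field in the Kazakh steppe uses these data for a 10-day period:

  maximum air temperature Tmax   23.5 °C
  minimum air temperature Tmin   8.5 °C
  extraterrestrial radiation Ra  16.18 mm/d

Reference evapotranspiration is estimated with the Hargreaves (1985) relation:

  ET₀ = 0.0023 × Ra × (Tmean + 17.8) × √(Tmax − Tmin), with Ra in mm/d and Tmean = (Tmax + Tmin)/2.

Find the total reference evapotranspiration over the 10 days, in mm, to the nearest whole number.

49 mm

Tmean = (23.5 + 8.5)/2 = 16.00 °C
ET₀ = 0.0023 × 16.18 × (16.00 + 17.8) × √15.0 = 0.0023 × 16.18 × 33.80 × 3.8730 = 4.8716 mm/d
Over 10 days: 4.8716 × 10 = 48.716 mm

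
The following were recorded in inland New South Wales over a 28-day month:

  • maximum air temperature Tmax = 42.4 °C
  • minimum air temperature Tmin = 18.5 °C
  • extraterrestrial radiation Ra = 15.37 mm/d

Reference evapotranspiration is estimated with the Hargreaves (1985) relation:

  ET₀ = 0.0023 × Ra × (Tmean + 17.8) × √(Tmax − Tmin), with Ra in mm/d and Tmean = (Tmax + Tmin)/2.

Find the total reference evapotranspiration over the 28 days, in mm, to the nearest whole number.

233 mm

Tmean = (42.4 + 18.5)/2 = 30.45 °C
ET₀ = 0.0023 × 15.37 × (30.45 + 17.8) × √23.9 = 0.0023 × 15.37 × 48.25 × 4.8888 = 8.3388 mm/d
Over 28 days: 8.3388 × 28 = 233.486 mm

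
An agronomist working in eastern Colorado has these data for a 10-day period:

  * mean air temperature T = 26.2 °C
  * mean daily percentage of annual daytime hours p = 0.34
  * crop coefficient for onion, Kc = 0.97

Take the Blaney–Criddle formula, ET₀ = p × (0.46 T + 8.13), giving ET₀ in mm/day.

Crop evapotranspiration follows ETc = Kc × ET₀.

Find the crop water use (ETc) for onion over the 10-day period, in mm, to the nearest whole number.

ET₀ = 0.34 × (0.46 × 26.2 + 8.13) = 0.34 × 20.182 = 6.8619 mm/d
ETc = Kc × ET₀ = 0.97 × 6.8619 = 6.6560 mm/d
Over 10 days: 6.6560 × 10 = 66.560 mm

67 mm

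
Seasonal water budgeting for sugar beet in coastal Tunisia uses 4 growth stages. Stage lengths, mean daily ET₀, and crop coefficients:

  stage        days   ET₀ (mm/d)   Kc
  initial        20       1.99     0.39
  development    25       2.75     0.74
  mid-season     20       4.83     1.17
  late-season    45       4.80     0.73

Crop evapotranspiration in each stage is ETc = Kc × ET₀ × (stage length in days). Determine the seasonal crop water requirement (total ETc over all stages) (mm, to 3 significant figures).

initial: 0.39 × 1.99 × 20 = 15.52 mm
development: 0.74 × 2.75 × 25 = 50.88 mm
mid-season: 1.17 × 4.83 × 20 = 113.02 mm
late-season: 0.73 × 4.80 × 45 = 157.68 mm
Seasonal total = 337.10 mm

337 mm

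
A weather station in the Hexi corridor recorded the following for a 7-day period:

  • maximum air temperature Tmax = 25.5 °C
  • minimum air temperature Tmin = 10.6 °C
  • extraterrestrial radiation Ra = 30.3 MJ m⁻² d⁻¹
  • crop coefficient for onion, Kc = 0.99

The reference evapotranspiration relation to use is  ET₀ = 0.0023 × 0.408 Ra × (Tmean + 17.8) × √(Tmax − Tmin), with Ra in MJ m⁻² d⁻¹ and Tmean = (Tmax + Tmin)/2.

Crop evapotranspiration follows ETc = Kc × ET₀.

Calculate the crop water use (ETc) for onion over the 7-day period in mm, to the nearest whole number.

Tmean = (25.5 + 10.6)/2 = 18.05 °C
0.408 Ra = 0.408 × 30.3 = 12.3624 mm/d equivalent
ET₀ = 0.0023 × 12.3624 × (18.05 + 17.8) × √14.9 = 0.0023 × 12.3624 × 35.85 × 3.8601 = 3.9348 mm/d
ETc = Kc × ET₀ = 0.99 × 3.9348 = 3.8955 mm/d
Over 7 days: 3.8955 × 7 = 27.269 mm

27 mm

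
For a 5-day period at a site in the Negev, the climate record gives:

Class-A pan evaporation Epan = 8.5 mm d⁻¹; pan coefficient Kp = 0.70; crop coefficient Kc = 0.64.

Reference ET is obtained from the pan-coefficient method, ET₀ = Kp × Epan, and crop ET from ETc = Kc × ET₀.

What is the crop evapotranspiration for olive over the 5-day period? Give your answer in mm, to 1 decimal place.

ET₀ = 0.70 × 8.5 = 5.9500 mm/d
ETc = Kc × ET₀ = 0.64 × 5.9500 = 3.8080 mm/d
Over 5 days: 3.8080 × 5 = 19.040 mm

19.0 mm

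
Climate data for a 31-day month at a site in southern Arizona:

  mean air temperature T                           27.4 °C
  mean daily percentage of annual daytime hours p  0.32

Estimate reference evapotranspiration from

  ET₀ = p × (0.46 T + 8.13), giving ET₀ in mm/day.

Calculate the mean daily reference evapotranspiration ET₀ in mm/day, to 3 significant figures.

ET₀ = 0.32 × (0.46 × 27.4 + 8.13) = 0.32 × 20.734 = 6.6349 mm/d

6.63 mm/day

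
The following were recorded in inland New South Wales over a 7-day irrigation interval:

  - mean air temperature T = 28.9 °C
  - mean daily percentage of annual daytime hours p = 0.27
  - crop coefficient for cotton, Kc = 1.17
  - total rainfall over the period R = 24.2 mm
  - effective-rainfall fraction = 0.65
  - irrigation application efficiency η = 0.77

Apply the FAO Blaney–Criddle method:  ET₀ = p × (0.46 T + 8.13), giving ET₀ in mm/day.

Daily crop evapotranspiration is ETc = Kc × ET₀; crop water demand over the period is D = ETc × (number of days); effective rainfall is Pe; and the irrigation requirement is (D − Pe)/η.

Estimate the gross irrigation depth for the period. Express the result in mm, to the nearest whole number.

41 mm

ET₀ = 0.27 × (0.46 × 28.9 + 8.13) = 0.27 × 21.424 = 5.7845 mm/d
ETc = Kc × ET₀ = 1.17 × 5.7845 = 6.7679 mm/d
Crop demand D = ETc × 7 d = 6.7679 × 7 = 47.375 mm
Pe = 0.65 × 24.2 = 15.730 mm
D − Pe = 47.375 − 15.730 = 31.645 mm
Gross irrigation = 31.645 / 0.77 = 41.097 mm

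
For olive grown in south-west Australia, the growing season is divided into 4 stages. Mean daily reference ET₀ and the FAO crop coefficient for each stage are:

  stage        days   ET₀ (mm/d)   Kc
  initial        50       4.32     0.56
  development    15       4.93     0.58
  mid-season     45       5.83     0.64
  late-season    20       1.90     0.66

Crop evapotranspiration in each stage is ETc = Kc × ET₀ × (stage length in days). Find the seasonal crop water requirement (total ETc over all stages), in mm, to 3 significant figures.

357 mm

initial: 0.56 × 4.32 × 50 = 120.96 mm
development: 0.58 × 4.93 × 15 = 42.89 mm
mid-season: 0.64 × 5.83 × 45 = 167.90 mm
late-season: 0.66 × 1.90 × 20 = 25.08 mm
Seasonal total = 356.83 mm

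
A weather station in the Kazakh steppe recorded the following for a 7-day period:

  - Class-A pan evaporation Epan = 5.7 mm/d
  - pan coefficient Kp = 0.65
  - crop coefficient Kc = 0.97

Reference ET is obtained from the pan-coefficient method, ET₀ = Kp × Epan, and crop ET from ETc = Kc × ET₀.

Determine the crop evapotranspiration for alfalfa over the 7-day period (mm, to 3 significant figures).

25.2 mm

ET₀ = 0.65 × 5.7 = 3.7050 mm/d
ETc = Kc × ET₀ = 0.97 × 3.7050 = 3.5939 mm/d
Over 7 days: 3.5939 × 7 = 25.157 mm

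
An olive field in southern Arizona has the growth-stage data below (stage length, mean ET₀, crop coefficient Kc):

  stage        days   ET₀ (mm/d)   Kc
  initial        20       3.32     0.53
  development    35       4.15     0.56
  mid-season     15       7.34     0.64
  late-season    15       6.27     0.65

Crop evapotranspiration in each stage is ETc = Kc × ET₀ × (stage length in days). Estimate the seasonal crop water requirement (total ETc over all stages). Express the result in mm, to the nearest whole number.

248 mm

initial: 0.53 × 3.32 × 20 = 35.19 mm
development: 0.56 × 4.15 × 35 = 81.34 mm
mid-season: 0.64 × 7.34 × 15 = 70.46 mm
late-season: 0.65 × 6.27 × 15 = 61.13 mm
Seasonal total = 248.12 mm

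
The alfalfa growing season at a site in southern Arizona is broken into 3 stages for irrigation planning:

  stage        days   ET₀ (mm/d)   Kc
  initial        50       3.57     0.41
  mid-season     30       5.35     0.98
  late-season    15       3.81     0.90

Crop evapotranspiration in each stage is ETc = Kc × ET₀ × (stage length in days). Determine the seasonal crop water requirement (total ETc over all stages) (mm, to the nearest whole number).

initial: 0.41 × 3.57 × 50 = 73.19 mm
mid-season: 0.98 × 5.35 × 30 = 157.29 mm
late-season: 0.90 × 3.81 × 15 = 51.44 mm
Seasonal total = 281.92 mm

282 mm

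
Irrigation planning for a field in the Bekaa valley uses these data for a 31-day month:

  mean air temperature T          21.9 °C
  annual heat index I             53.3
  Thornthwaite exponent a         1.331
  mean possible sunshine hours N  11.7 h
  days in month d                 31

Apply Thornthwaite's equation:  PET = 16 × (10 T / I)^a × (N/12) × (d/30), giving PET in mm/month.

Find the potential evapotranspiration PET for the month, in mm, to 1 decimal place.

10T/I = 10 × 21.9 / 53.3 = 4.1088
(10T/I)^a = 4.1088^1.331 = 6.5593
Uncorrected PET = 16 × 6.5593 = 104.949 mm
Correction = (N/12)(d/30) = (11.7/12)(31/30) = 1.0075
PET = 104.949 × 1.0075 = 105.736 mm/month

105.7 mm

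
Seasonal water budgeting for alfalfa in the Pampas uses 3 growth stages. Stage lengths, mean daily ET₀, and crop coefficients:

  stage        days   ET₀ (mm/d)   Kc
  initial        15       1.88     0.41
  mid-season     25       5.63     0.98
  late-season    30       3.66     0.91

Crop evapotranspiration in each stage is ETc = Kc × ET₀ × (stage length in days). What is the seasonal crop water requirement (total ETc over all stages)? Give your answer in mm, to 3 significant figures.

249 mm

initial: 0.41 × 1.88 × 15 = 11.56 mm
mid-season: 0.98 × 5.63 × 25 = 137.94 mm
late-season: 0.91 × 3.66 × 30 = 99.92 mm
Seasonal total = 249.42 mm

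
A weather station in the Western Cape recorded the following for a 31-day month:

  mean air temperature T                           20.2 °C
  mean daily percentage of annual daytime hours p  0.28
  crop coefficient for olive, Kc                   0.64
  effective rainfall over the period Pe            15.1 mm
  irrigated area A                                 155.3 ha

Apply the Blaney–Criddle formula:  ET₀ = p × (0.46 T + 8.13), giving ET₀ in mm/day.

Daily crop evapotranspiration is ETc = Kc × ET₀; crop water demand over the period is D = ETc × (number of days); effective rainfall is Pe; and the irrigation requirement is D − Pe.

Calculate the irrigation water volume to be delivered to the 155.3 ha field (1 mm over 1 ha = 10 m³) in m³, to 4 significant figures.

ET₀ = 0.28 × (0.46 × 20.2 + 8.13) = 0.28 × 17.422 = 4.8782 mm/d
ETc = Kc × ET₀ = 0.64 × 4.8782 = 3.1220 mm/d
Crop demand D = ETc × 31 d = 3.1220 × 31 = 96.782 mm
D − Pe = 96.782 − 15.1 = 81.682 mm
Volume = 81.682 mm × 155.3 ha × 10 = 126852.1 m³

126900 m³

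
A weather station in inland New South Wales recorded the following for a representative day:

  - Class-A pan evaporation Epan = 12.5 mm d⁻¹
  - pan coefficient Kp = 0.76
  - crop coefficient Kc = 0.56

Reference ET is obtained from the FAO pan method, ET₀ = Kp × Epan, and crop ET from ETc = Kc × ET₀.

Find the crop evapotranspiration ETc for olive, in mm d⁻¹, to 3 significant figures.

5.32 mm d⁻¹

ET₀ = 0.76 × 12.5 = 9.5000 mm/d
ETc = Kc × ET₀ = 0.56 × 9.5000 = 5.3200 mm/d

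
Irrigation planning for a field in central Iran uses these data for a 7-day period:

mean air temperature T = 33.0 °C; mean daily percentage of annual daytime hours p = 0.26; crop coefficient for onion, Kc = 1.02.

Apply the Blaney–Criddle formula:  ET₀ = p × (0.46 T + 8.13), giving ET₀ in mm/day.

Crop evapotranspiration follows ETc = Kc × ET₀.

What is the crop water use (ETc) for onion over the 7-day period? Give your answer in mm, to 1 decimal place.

ET₀ = 0.26 × (0.46 × 33.0 + 8.13) = 0.26 × 23.310 = 6.0606 mm/d
ETc = Kc × ET₀ = 1.02 × 6.0606 = 6.1818 mm/d
Over 7 days: 6.1818 × 7 = 43.273 mm

43.3 mm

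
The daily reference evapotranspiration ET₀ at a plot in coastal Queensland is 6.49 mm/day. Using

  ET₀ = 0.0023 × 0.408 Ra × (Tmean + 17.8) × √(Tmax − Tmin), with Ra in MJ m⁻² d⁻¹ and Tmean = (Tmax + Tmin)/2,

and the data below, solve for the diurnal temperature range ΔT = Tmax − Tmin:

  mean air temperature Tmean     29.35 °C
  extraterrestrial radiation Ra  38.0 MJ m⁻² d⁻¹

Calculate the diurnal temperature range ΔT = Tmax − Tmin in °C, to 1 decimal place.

14.9 °C

√ΔT = ET₀ / [0.0023 × 0.408 × Ra × (Tmean+17.8)] = 6.49 / (0.0023 × 15.5040 × 47.15) = 3.8600
ΔT = 3.8600² = 14.900 °C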